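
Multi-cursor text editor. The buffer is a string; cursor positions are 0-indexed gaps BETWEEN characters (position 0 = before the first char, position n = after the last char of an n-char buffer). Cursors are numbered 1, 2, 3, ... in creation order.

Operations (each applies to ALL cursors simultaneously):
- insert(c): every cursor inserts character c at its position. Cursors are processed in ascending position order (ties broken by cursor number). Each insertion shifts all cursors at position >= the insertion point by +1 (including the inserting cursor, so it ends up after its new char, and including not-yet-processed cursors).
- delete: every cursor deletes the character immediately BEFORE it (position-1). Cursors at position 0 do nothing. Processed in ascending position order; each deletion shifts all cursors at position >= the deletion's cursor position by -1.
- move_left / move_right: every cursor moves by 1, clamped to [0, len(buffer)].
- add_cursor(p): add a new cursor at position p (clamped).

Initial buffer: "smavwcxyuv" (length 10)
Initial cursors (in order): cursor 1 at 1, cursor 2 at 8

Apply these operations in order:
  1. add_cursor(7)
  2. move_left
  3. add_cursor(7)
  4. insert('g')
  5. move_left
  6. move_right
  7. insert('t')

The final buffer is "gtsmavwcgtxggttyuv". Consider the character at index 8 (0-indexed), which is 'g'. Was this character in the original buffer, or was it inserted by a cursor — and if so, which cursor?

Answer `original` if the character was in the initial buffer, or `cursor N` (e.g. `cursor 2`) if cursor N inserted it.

Answer: cursor 3

Derivation:
After op 1 (add_cursor(7)): buffer="smavwcxyuv" (len 10), cursors c1@1 c3@7 c2@8, authorship ..........
After op 2 (move_left): buffer="smavwcxyuv" (len 10), cursors c1@0 c3@6 c2@7, authorship ..........
After op 3 (add_cursor(7)): buffer="smavwcxyuv" (len 10), cursors c1@0 c3@6 c2@7 c4@7, authorship ..........
After op 4 (insert('g')): buffer="gsmavwcgxggyuv" (len 14), cursors c1@1 c3@8 c2@11 c4@11, authorship 1......3.24...
After op 5 (move_left): buffer="gsmavwcgxggyuv" (len 14), cursors c1@0 c3@7 c2@10 c4@10, authorship 1......3.24...
After op 6 (move_right): buffer="gsmavwcgxggyuv" (len 14), cursors c1@1 c3@8 c2@11 c4@11, authorship 1......3.24...
After op 7 (insert('t')): buffer="gtsmavwcgtxggttyuv" (len 18), cursors c1@2 c3@10 c2@15 c4@15, authorship 11......33.2424...
Authorship (.=original, N=cursor N): 1 1 . . . . . . 3 3 . 2 4 2 4 . . .
Index 8: author = 3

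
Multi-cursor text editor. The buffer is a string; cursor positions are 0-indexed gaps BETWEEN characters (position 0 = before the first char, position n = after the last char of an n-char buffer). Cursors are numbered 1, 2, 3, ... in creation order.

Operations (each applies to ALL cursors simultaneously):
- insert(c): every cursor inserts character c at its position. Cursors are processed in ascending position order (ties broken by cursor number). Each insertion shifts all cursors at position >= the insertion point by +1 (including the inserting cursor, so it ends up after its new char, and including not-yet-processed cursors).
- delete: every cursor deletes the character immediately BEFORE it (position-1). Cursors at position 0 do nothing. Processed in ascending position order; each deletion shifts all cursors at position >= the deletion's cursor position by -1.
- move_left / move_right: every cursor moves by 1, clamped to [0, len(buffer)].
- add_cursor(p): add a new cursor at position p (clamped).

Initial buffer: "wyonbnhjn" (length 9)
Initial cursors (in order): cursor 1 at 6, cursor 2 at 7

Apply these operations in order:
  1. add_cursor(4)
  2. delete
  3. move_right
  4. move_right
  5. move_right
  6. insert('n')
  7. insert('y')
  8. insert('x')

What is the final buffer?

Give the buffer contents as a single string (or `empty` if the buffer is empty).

After op 1 (add_cursor(4)): buffer="wyonbnhjn" (len 9), cursors c3@4 c1@6 c2@7, authorship .........
After op 2 (delete): buffer="wyobjn" (len 6), cursors c3@3 c1@4 c2@4, authorship ......
After op 3 (move_right): buffer="wyobjn" (len 6), cursors c3@4 c1@5 c2@5, authorship ......
After op 4 (move_right): buffer="wyobjn" (len 6), cursors c3@5 c1@6 c2@6, authorship ......
After op 5 (move_right): buffer="wyobjn" (len 6), cursors c1@6 c2@6 c3@6, authorship ......
After op 6 (insert('n')): buffer="wyobjnnnn" (len 9), cursors c1@9 c2@9 c3@9, authorship ......123
After op 7 (insert('y')): buffer="wyobjnnnnyyy" (len 12), cursors c1@12 c2@12 c3@12, authorship ......123123
After op 8 (insert('x')): buffer="wyobjnnnnyyyxxx" (len 15), cursors c1@15 c2@15 c3@15, authorship ......123123123

Answer: wyobjnnnnyyyxxx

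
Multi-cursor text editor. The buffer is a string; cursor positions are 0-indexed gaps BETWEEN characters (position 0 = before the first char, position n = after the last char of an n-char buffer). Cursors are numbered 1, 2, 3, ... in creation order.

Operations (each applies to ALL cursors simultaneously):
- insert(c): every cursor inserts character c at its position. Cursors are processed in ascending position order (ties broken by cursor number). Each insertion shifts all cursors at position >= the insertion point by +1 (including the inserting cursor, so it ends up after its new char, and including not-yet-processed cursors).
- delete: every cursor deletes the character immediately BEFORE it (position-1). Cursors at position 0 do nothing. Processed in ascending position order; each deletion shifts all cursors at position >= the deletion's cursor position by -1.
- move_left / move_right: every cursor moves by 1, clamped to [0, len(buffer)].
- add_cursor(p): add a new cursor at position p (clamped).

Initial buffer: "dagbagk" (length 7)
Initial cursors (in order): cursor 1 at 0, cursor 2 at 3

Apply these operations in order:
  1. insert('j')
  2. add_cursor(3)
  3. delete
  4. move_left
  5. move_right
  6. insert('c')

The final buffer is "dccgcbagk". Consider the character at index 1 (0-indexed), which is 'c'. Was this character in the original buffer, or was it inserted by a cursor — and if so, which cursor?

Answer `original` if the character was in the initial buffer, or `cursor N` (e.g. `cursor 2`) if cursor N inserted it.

After op 1 (insert('j')): buffer="jdagjbagk" (len 9), cursors c1@1 c2@5, authorship 1...2....
After op 2 (add_cursor(3)): buffer="jdagjbagk" (len 9), cursors c1@1 c3@3 c2@5, authorship 1...2....
After op 3 (delete): buffer="dgbagk" (len 6), cursors c1@0 c3@1 c2@2, authorship ......
After op 4 (move_left): buffer="dgbagk" (len 6), cursors c1@0 c3@0 c2@1, authorship ......
After op 5 (move_right): buffer="dgbagk" (len 6), cursors c1@1 c3@1 c2@2, authorship ......
After op 6 (insert('c')): buffer="dccgcbagk" (len 9), cursors c1@3 c3@3 c2@5, authorship .13.2....
Authorship (.=original, N=cursor N): . 1 3 . 2 . . . .
Index 1: author = 1

Answer: cursor 1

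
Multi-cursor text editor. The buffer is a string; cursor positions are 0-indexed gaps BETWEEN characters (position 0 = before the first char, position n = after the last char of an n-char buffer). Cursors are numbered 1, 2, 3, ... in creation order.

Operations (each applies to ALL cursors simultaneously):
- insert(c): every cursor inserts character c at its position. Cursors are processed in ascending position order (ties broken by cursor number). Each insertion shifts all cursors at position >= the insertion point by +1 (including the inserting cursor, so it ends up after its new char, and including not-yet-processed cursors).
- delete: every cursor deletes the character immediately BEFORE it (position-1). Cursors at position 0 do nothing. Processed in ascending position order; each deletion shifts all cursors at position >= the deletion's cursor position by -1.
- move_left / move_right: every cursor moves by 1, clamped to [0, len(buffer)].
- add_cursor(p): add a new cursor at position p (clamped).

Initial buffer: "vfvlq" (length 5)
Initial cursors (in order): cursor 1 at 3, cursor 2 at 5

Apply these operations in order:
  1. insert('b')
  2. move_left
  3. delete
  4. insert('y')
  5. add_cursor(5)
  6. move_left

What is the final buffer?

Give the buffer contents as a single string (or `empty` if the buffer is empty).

Answer: vfyblyb

Derivation:
After op 1 (insert('b')): buffer="vfvblqb" (len 7), cursors c1@4 c2@7, authorship ...1..2
After op 2 (move_left): buffer="vfvblqb" (len 7), cursors c1@3 c2@6, authorship ...1..2
After op 3 (delete): buffer="vfblb" (len 5), cursors c1@2 c2@4, authorship ..1.2
After op 4 (insert('y')): buffer="vfyblyb" (len 7), cursors c1@3 c2@6, authorship ..11.22
After op 5 (add_cursor(5)): buffer="vfyblyb" (len 7), cursors c1@3 c3@5 c2@6, authorship ..11.22
After op 6 (move_left): buffer="vfyblyb" (len 7), cursors c1@2 c3@4 c2@5, authorship ..11.22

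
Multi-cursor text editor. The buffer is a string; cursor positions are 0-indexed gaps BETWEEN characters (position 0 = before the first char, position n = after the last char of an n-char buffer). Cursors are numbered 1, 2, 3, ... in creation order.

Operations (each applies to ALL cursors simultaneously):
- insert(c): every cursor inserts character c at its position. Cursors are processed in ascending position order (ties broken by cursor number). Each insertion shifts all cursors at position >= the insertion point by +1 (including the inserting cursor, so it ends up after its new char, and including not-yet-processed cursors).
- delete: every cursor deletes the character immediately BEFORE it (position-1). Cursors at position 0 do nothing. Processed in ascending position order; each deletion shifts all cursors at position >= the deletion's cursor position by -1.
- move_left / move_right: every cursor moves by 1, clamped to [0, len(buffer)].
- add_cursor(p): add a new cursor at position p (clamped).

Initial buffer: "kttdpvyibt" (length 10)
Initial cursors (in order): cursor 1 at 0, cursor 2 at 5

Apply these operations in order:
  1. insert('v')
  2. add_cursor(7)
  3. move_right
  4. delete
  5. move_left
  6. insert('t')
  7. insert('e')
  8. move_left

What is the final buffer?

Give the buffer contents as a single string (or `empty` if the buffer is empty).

After op 1 (insert('v')): buffer="vkttdpvvyibt" (len 12), cursors c1@1 c2@7, authorship 1.....2.....
After op 2 (add_cursor(7)): buffer="vkttdpvvyibt" (len 12), cursors c1@1 c2@7 c3@7, authorship 1.....2.....
After op 3 (move_right): buffer="vkttdpvvyibt" (len 12), cursors c1@2 c2@8 c3@8, authorship 1.....2.....
After op 4 (delete): buffer="vttdpyibt" (len 9), cursors c1@1 c2@5 c3@5, authorship 1........
After op 5 (move_left): buffer="vttdpyibt" (len 9), cursors c1@0 c2@4 c3@4, authorship 1........
After op 6 (insert('t')): buffer="tvttdttpyibt" (len 12), cursors c1@1 c2@7 c3@7, authorship 11...23.....
After op 7 (insert('e')): buffer="tevttdtteepyibt" (len 15), cursors c1@2 c2@10 c3@10, authorship 111...2323.....
After op 8 (move_left): buffer="tevttdtteepyibt" (len 15), cursors c1@1 c2@9 c3@9, authorship 111...2323.....

Answer: tevttdtteepyibt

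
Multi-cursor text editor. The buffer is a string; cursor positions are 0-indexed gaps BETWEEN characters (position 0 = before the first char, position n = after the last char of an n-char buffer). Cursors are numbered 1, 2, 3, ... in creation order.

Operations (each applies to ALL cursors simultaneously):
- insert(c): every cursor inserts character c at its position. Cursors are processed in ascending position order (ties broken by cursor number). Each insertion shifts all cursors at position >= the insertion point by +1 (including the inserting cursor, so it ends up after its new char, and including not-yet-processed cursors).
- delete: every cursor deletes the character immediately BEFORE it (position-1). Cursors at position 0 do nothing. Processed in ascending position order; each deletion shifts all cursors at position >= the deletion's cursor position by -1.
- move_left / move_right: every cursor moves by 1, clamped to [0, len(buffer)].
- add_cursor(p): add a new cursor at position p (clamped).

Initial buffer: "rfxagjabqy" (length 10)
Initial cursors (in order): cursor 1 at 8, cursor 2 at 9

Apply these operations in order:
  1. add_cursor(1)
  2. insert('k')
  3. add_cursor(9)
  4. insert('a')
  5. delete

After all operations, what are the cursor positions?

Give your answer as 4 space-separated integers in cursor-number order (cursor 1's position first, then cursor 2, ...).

Answer: 10 12 2 9

Derivation:
After op 1 (add_cursor(1)): buffer="rfxagjabqy" (len 10), cursors c3@1 c1@8 c2@9, authorship ..........
After op 2 (insert('k')): buffer="rkfxagjabkqky" (len 13), cursors c3@2 c1@10 c2@12, authorship .3.......1.2.
After op 3 (add_cursor(9)): buffer="rkfxagjabkqky" (len 13), cursors c3@2 c4@9 c1@10 c2@12, authorship .3.......1.2.
After op 4 (insert('a')): buffer="rkafxagjabakaqkay" (len 17), cursors c3@3 c4@11 c1@13 c2@16, authorship .33.......411.22.
After op 5 (delete): buffer="rkfxagjabkqky" (len 13), cursors c3@2 c4@9 c1@10 c2@12, authorship .3.......1.2.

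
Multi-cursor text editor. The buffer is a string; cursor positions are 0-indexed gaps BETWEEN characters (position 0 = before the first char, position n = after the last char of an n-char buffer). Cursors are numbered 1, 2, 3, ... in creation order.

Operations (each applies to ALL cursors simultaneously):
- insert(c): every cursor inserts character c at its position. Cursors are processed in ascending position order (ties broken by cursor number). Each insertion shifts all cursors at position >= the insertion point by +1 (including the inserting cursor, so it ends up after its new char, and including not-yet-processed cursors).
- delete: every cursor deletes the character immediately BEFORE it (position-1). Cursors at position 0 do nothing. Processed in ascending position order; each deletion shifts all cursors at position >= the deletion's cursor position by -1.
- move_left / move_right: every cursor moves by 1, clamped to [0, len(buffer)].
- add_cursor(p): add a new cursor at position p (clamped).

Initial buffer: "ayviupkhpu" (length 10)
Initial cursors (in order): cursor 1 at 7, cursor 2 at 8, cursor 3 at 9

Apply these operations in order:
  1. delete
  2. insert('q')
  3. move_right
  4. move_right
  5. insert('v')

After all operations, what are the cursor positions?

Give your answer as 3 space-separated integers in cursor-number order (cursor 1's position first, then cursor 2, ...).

Answer: 13 13 13

Derivation:
After op 1 (delete): buffer="ayviupu" (len 7), cursors c1@6 c2@6 c3@6, authorship .......
After op 2 (insert('q')): buffer="ayviupqqqu" (len 10), cursors c1@9 c2@9 c3@9, authorship ......123.
After op 3 (move_right): buffer="ayviupqqqu" (len 10), cursors c1@10 c2@10 c3@10, authorship ......123.
After op 4 (move_right): buffer="ayviupqqqu" (len 10), cursors c1@10 c2@10 c3@10, authorship ......123.
After op 5 (insert('v')): buffer="ayviupqqquvvv" (len 13), cursors c1@13 c2@13 c3@13, authorship ......123.123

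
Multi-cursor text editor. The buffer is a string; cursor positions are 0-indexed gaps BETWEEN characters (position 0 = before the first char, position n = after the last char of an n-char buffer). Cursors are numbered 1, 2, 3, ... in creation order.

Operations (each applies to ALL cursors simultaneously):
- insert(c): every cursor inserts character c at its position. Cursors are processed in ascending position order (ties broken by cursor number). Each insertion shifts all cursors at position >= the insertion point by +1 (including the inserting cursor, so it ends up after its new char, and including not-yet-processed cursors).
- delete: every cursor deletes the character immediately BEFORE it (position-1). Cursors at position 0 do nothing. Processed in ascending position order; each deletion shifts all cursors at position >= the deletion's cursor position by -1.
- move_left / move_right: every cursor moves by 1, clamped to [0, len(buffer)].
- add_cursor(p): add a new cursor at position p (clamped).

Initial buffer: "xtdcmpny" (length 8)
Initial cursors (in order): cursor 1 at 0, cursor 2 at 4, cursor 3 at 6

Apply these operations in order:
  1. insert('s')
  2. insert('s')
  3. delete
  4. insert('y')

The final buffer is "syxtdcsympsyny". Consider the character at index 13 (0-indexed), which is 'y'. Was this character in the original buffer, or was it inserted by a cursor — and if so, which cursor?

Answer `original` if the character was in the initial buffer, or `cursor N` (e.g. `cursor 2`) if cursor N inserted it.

After op 1 (insert('s')): buffer="sxtdcsmpsny" (len 11), cursors c1@1 c2@6 c3@9, authorship 1....2..3..
After op 2 (insert('s')): buffer="ssxtdcssmpssny" (len 14), cursors c1@2 c2@8 c3@12, authorship 11....22..33..
After op 3 (delete): buffer="sxtdcsmpsny" (len 11), cursors c1@1 c2@6 c3@9, authorship 1....2..3..
After op 4 (insert('y')): buffer="syxtdcsympsyny" (len 14), cursors c1@2 c2@8 c3@12, authorship 11....22..33..
Authorship (.=original, N=cursor N): 1 1 . . . . 2 2 . . 3 3 . .
Index 13: author = original

Answer: original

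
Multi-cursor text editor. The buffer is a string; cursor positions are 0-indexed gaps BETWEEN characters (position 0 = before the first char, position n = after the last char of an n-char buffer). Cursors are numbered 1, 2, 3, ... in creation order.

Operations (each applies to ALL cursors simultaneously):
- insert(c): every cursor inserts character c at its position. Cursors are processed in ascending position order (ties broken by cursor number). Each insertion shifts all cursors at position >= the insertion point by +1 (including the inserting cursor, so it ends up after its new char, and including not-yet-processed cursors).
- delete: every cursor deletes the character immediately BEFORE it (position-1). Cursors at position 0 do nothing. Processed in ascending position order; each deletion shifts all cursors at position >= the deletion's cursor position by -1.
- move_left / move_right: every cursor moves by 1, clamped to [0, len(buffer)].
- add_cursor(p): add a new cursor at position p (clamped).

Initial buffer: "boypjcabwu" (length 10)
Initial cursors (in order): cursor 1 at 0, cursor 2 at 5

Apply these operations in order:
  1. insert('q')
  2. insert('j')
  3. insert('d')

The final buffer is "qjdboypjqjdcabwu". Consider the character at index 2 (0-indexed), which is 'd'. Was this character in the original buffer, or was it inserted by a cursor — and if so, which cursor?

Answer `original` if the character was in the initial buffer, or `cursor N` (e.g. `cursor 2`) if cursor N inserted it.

Answer: cursor 1

Derivation:
After op 1 (insert('q')): buffer="qboypjqcabwu" (len 12), cursors c1@1 c2@7, authorship 1.....2.....
After op 2 (insert('j')): buffer="qjboypjqjcabwu" (len 14), cursors c1@2 c2@9, authorship 11.....22.....
After op 3 (insert('d')): buffer="qjdboypjqjdcabwu" (len 16), cursors c1@3 c2@11, authorship 111.....222.....
Authorship (.=original, N=cursor N): 1 1 1 . . . . . 2 2 2 . . . . .
Index 2: author = 1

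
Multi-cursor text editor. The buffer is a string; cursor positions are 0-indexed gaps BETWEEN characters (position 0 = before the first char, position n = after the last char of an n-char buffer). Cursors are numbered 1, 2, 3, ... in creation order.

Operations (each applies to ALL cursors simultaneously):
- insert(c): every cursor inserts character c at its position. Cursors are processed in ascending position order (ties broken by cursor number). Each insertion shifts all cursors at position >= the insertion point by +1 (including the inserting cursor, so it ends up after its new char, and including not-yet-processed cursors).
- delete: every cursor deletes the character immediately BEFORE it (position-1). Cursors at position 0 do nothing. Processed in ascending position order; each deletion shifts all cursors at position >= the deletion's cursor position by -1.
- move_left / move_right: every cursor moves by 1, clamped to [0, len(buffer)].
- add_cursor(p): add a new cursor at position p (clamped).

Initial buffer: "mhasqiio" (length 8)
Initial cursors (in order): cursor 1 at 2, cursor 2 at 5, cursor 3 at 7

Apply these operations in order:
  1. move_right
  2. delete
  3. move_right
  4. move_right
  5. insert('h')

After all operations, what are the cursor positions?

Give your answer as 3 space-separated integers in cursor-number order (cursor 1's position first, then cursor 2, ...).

Answer: 5 8 8

Derivation:
After op 1 (move_right): buffer="mhasqiio" (len 8), cursors c1@3 c2@6 c3@8, authorship ........
After op 2 (delete): buffer="mhsqi" (len 5), cursors c1@2 c2@4 c3@5, authorship .....
After op 3 (move_right): buffer="mhsqi" (len 5), cursors c1@3 c2@5 c3@5, authorship .....
After op 4 (move_right): buffer="mhsqi" (len 5), cursors c1@4 c2@5 c3@5, authorship .....
After op 5 (insert('h')): buffer="mhsqhihh" (len 8), cursors c1@5 c2@8 c3@8, authorship ....1.23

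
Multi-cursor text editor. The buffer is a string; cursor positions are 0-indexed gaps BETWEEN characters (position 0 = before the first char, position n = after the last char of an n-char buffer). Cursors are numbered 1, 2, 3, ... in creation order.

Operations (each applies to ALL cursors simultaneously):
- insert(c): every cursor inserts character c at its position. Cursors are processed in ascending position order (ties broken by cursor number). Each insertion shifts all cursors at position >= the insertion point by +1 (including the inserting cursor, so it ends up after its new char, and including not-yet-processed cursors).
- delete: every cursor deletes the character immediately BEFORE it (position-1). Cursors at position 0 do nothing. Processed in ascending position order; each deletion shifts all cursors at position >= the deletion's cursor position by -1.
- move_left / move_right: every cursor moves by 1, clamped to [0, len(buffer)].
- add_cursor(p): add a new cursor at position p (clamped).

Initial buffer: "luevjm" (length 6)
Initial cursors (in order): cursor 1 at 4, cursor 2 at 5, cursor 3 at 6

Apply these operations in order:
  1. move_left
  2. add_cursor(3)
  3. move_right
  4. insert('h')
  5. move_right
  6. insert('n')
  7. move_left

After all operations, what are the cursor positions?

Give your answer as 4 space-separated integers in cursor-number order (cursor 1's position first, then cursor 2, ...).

After op 1 (move_left): buffer="luevjm" (len 6), cursors c1@3 c2@4 c3@5, authorship ......
After op 2 (add_cursor(3)): buffer="luevjm" (len 6), cursors c1@3 c4@3 c2@4 c3@5, authorship ......
After op 3 (move_right): buffer="luevjm" (len 6), cursors c1@4 c4@4 c2@5 c3@6, authorship ......
After op 4 (insert('h')): buffer="luevhhjhmh" (len 10), cursors c1@6 c4@6 c2@8 c3@10, authorship ....14.2.3
After op 5 (move_right): buffer="luevhhjhmh" (len 10), cursors c1@7 c4@7 c2@9 c3@10, authorship ....14.2.3
After op 6 (insert('n')): buffer="luevhhjnnhmnhn" (len 14), cursors c1@9 c4@9 c2@12 c3@14, authorship ....14.142.233
After op 7 (move_left): buffer="luevhhjnnhmnhn" (len 14), cursors c1@8 c4@8 c2@11 c3@13, authorship ....14.142.233

Answer: 8 11 13 8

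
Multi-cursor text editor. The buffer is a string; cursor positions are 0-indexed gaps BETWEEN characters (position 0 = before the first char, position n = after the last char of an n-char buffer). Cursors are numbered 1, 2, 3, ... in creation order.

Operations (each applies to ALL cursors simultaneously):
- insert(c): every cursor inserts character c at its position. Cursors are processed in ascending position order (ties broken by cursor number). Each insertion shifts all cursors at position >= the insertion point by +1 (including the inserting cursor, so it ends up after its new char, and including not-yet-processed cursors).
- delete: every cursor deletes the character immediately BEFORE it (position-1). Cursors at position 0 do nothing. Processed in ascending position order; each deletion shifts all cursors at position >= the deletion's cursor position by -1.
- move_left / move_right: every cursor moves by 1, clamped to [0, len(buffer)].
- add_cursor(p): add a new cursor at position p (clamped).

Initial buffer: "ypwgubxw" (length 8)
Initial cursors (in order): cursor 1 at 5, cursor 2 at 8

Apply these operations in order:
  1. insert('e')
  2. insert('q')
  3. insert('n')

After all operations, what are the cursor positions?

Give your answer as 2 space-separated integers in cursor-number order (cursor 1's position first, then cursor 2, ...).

After op 1 (insert('e')): buffer="ypwguebxwe" (len 10), cursors c1@6 c2@10, authorship .....1...2
After op 2 (insert('q')): buffer="ypwgueqbxweq" (len 12), cursors c1@7 c2@12, authorship .....11...22
After op 3 (insert('n')): buffer="ypwgueqnbxweqn" (len 14), cursors c1@8 c2@14, authorship .....111...222

Answer: 8 14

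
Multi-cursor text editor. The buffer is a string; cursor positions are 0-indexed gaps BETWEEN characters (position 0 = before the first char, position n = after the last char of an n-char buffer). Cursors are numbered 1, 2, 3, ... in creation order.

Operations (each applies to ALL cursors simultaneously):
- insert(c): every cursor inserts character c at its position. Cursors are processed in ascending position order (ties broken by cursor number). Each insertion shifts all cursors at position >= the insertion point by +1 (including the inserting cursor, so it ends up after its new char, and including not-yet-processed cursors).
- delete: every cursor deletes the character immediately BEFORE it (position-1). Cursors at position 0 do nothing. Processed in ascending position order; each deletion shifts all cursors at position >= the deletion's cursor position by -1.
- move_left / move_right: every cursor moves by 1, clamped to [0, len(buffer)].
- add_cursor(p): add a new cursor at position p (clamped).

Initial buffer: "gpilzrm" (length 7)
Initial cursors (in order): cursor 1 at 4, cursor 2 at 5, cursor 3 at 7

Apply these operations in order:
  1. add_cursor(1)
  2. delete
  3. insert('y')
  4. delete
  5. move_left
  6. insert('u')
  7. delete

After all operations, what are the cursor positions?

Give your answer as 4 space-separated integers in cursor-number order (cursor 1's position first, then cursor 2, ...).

Answer: 1 1 2 0

Derivation:
After op 1 (add_cursor(1)): buffer="gpilzrm" (len 7), cursors c4@1 c1@4 c2@5 c3@7, authorship .......
After op 2 (delete): buffer="pir" (len 3), cursors c4@0 c1@2 c2@2 c3@3, authorship ...
After op 3 (insert('y')): buffer="ypiyyry" (len 7), cursors c4@1 c1@5 c2@5 c3@7, authorship 4..12.3
After op 4 (delete): buffer="pir" (len 3), cursors c4@0 c1@2 c2@2 c3@3, authorship ...
After op 5 (move_left): buffer="pir" (len 3), cursors c4@0 c1@1 c2@1 c3@2, authorship ...
After op 6 (insert('u')): buffer="upuuiur" (len 7), cursors c4@1 c1@4 c2@4 c3@6, authorship 4.12.3.
After op 7 (delete): buffer="pir" (len 3), cursors c4@0 c1@1 c2@1 c3@2, authorship ...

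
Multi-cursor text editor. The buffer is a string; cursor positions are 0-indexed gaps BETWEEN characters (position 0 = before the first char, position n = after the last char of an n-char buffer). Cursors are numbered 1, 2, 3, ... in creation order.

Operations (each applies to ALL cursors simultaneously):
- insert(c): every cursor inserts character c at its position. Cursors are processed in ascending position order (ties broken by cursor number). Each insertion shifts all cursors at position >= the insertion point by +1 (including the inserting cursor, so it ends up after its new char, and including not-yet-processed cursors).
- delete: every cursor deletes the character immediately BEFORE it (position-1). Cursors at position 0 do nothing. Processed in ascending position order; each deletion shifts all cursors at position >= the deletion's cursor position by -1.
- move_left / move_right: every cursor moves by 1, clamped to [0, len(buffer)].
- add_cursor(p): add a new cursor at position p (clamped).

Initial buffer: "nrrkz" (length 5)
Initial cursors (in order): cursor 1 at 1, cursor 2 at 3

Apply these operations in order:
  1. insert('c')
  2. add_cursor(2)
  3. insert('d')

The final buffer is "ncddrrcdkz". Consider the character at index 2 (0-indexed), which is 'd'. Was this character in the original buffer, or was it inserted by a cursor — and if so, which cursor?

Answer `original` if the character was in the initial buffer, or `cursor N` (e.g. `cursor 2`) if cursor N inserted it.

After op 1 (insert('c')): buffer="ncrrckz" (len 7), cursors c1@2 c2@5, authorship .1..2..
After op 2 (add_cursor(2)): buffer="ncrrckz" (len 7), cursors c1@2 c3@2 c2@5, authorship .1..2..
After op 3 (insert('d')): buffer="ncddrrcdkz" (len 10), cursors c1@4 c3@4 c2@8, authorship .113..22..
Authorship (.=original, N=cursor N): . 1 1 3 . . 2 2 . .
Index 2: author = 1

Answer: cursor 1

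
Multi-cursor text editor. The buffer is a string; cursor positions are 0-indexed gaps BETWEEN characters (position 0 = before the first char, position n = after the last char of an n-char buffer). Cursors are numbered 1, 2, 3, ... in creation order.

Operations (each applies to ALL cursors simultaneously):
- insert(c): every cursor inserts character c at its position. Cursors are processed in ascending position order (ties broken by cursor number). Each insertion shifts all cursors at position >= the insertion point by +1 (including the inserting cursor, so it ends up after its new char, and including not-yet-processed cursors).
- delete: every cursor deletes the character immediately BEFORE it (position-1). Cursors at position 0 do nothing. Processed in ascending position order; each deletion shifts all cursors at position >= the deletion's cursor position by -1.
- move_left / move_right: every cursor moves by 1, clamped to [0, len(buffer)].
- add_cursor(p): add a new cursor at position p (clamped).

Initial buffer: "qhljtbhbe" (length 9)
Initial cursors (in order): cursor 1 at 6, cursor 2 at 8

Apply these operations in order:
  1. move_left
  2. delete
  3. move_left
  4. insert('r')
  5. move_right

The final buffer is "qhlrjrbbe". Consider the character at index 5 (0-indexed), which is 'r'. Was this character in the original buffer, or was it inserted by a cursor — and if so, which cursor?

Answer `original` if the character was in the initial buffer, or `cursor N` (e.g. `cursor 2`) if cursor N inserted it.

Answer: cursor 2

Derivation:
After op 1 (move_left): buffer="qhljtbhbe" (len 9), cursors c1@5 c2@7, authorship .........
After op 2 (delete): buffer="qhljbbe" (len 7), cursors c1@4 c2@5, authorship .......
After op 3 (move_left): buffer="qhljbbe" (len 7), cursors c1@3 c2@4, authorship .......
After op 4 (insert('r')): buffer="qhlrjrbbe" (len 9), cursors c1@4 c2@6, authorship ...1.2...
After op 5 (move_right): buffer="qhlrjrbbe" (len 9), cursors c1@5 c2@7, authorship ...1.2...
Authorship (.=original, N=cursor N): . . . 1 . 2 . . .
Index 5: author = 2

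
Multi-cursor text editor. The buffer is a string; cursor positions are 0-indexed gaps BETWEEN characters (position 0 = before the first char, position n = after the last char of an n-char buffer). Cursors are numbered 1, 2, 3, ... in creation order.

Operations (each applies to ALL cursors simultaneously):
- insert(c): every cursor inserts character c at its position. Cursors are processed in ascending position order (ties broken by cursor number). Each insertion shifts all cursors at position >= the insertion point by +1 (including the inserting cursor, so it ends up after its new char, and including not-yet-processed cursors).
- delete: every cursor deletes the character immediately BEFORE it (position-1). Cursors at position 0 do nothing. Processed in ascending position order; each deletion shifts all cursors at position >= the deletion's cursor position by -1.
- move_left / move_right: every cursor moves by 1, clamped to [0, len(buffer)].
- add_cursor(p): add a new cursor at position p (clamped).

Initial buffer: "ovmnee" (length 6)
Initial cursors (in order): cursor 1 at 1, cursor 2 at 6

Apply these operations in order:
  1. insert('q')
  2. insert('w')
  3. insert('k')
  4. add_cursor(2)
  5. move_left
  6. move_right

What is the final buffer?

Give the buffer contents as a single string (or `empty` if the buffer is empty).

Answer: oqwkvmneeqwk

Derivation:
After op 1 (insert('q')): buffer="oqvmneeq" (len 8), cursors c1@2 c2@8, authorship .1.....2
After op 2 (insert('w')): buffer="oqwvmneeqw" (len 10), cursors c1@3 c2@10, authorship .11.....22
After op 3 (insert('k')): buffer="oqwkvmneeqwk" (len 12), cursors c1@4 c2@12, authorship .111.....222
After op 4 (add_cursor(2)): buffer="oqwkvmneeqwk" (len 12), cursors c3@2 c1@4 c2@12, authorship .111.....222
After op 5 (move_left): buffer="oqwkvmneeqwk" (len 12), cursors c3@1 c1@3 c2@11, authorship .111.....222
After op 6 (move_right): buffer="oqwkvmneeqwk" (len 12), cursors c3@2 c1@4 c2@12, authorship .111.....222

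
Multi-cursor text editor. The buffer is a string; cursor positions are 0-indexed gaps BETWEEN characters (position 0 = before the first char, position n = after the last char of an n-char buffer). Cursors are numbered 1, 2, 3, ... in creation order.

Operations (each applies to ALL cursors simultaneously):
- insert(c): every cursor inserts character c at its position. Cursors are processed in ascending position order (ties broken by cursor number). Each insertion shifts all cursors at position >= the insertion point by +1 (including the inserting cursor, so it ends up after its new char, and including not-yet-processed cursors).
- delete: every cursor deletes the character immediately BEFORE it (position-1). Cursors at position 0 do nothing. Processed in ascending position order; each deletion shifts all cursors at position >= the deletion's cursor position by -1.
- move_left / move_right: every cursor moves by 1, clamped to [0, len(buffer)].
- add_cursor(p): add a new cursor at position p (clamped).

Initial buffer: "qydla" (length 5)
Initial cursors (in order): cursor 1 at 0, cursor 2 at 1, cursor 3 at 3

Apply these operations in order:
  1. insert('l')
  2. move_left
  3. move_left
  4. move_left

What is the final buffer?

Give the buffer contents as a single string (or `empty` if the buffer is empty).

Answer: lqlydlla

Derivation:
After op 1 (insert('l')): buffer="lqlydlla" (len 8), cursors c1@1 c2@3 c3@6, authorship 1.2..3..
After op 2 (move_left): buffer="lqlydlla" (len 8), cursors c1@0 c2@2 c3@5, authorship 1.2..3..
After op 3 (move_left): buffer="lqlydlla" (len 8), cursors c1@0 c2@1 c3@4, authorship 1.2..3..
After op 4 (move_left): buffer="lqlydlla" (len 8), cursors c1@0 c2@0 c3@3, authorship 1.2..3..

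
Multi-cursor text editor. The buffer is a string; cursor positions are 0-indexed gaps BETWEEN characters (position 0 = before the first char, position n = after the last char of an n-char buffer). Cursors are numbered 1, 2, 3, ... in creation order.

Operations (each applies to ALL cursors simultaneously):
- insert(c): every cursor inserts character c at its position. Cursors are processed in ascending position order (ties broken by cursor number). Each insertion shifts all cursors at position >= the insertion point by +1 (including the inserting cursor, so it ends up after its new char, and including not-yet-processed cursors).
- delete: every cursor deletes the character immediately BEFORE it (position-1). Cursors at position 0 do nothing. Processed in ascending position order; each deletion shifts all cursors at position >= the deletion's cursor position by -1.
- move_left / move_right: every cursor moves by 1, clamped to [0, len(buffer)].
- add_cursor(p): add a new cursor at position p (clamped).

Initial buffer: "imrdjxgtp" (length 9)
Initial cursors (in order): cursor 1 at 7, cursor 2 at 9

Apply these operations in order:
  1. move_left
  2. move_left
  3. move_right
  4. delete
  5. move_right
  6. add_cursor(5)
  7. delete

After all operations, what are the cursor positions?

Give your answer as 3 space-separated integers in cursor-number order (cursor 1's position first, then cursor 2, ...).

Answer: 4 4 4

Derivation:
After op 1 (move_left): buffer="imrdjxgtp" (len 9), cursors c1@6 c2@8, authorship .........
After op 2 (move_left): buffer="imrdjxgtp" (len 9), cursors c1@5 c2@7, authorship .........
After op 3 (move_right): buffer="imrdjxgtp" (len 9), cursors c1@6 c2@8, authorship .........
After op 4 (delete): buffer="imrdjgp" (len 7), cursors c1@5 c2@6, authorship .......
After op 5 (move_right): buffer="imrdjgp" (len 7), cursors c1@6 c2@7, authorship .......
After op 6 (add_cursor(5)): buffer="imrdjgp" (len 7), cursors c3@5 c1@6 c2@7, authorship .......
After op 7 (delete): buffer="imrd" (len 4), cursors c1@4 c2@4 c3@4, authorship ....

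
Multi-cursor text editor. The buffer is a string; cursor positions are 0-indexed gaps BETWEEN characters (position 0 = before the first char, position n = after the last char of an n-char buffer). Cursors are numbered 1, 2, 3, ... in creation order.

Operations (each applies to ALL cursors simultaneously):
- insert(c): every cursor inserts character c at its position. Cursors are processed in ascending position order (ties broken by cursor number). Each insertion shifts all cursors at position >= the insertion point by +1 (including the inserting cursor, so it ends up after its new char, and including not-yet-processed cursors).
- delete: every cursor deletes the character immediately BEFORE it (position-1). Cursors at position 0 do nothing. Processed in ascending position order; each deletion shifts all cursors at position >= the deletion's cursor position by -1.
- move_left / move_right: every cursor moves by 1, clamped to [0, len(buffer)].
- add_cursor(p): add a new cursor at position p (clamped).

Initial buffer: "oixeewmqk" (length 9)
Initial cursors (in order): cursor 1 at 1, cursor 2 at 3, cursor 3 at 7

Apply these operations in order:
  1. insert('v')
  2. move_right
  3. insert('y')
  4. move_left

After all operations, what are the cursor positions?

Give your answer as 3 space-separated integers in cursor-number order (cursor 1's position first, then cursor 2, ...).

After op 1 (insert('v')): buffer="ovixveewmvqk" (len 12), cursors c1@2 c2@5 c3@10, authorship .1..2....3..
After op 2 (move_right): buffer="ovixveewmvqk" (len 12), cursors c1@3 c2@6 c3@11, authorship .1..2....3..
After op 3 (insert('y')): buffer="oviyxveyewmvqyk" (len 15), cursors c1@4 c2@8 c3@14, authorship .1.1.2.2...3.3.
After op 4 (move_left): buffer="oviyxveyewmvqyk" (len 15), cursors c1@3 c2@7 c3@13, authorship .1.1.2.2...3.3.

Answer: 3 7 13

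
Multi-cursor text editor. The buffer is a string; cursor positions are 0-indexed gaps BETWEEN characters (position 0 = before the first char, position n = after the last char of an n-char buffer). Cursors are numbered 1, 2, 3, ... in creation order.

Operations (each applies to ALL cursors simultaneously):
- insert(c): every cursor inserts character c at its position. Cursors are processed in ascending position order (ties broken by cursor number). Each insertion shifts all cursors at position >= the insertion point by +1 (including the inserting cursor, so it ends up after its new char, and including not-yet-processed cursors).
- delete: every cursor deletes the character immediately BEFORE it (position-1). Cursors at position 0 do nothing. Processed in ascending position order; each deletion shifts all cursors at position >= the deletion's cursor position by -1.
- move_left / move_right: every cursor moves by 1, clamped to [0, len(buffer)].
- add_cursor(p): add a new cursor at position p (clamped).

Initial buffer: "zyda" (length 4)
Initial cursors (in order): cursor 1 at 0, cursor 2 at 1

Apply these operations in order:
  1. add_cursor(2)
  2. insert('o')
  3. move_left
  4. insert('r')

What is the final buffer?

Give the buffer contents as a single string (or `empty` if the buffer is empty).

After op 1 (add_cursor(2)): buffer="zyda" (len 4), cursors c1@0 c2@1 c3@2, authorship ....
After op 2 (insert('o')): buffer="ozoyoda" (len 7), cursors c1@1 c2@3 c3@5, authorship 1.2.3..
After op 3 (move_left): buffer="ozoyoda" (len 7), cursors c1@0 c2@2 c3@4, authorship 1.2.3..
After op 4 (insert('r')): buffer="rozroyroda" (len 10), cursors c1@1 c2@4 c3@7, authorship 11.22.33..

Answer: rozroyroda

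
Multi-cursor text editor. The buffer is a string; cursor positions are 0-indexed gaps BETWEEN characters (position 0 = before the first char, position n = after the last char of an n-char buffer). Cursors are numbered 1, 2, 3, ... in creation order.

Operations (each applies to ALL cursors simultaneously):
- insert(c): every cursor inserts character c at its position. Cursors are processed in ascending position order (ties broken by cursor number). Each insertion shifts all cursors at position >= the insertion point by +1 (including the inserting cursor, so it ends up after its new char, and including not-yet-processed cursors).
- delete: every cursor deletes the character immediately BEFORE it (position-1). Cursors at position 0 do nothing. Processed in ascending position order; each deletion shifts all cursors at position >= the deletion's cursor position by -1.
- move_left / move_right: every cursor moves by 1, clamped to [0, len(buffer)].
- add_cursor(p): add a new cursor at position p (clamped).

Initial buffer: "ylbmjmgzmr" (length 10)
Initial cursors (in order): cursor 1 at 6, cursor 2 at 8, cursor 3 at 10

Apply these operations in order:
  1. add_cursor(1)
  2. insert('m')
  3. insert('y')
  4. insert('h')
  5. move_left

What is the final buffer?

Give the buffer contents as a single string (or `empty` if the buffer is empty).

Answer: ymyhlbmjmmyhgzmyhmrmyh

Derivation:
After op 1 (add_cursor(1)): buffer="ylbmjmgzmr" (len 10), cursors c4@1 c1@6 c2@8 c3@10, authorship ..........
After op 2 (insert('m')): buffer="ymlbmjmmgzmmrm" (len 14), cursors c4@2 c1@8 c2@11 c3@14, authorship .4.....1..2..3
After op 3 (insert('y')): buffer="ymylbmjmmygzmymrmy" (len 18), cursors c4@3 c1@10 c2@14 c3@18, authorship .44.....11..22..33
After op 4 (insert('h')): buffer="ymyhlbmjmmyhgzmyhmrmyh" (len 22), cursors c4@4 c1@12 c2@17 c3@22, authorship .444.....111..222..333
After op 5 (move_left): buffer="ymyhlbmjmmyhgzmyhmrmyh" (len 22), cursors c4@3 c1@11 c2@16 c3@21, authorship .444.....111..222..333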